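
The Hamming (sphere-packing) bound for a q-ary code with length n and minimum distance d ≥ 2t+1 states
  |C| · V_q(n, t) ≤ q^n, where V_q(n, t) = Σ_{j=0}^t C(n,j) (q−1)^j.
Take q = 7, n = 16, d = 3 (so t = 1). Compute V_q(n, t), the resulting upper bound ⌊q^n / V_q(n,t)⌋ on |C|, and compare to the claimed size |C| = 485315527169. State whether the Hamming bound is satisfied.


V_q(n, t) = 97, q^n = 33232930569601, Hamming bound = 342607531645, |C| = 485315527169 > bound (violated).

Step 1: Compute V_q(n, t) = Σ_{j=0}^1 C(n, j) (q−1)^j.
  j = 0: C(16,0)·(6)^0 = 1·1 = 1.
  j = 1: C(16,1)·(6)^1 = 16·6 = 96.
  V_q(n, t) = 1 + 96 = 97.
Step 2: q^n = 7^16 = 33232930569601.
Step 3: Hamming bound ⌊q^n / V_q(n,t)⌋ = ⌊33232930569601/97⌋ = 342607531645.
Step 4: Compare |C| = 485315527169 to 342607531645: violated.
The claimed |C| lies above the Hamming bound, so no 7-ary code of length 16 with d ≥ 3 can have 485315527169 codewords.


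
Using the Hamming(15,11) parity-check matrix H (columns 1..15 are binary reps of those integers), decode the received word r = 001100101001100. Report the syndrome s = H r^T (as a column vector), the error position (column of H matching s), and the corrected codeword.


s = (1, 0, 0, 0)^T, error position = 8, corrected codeword c = 001100111001100

Compute s = H r^T mod 2 one row at a time:
  s_1 = 0 + 1 + 0 + 0 + 1 + 1 + 0 + 0 = 3 ≡ 1 (mod 2).
  s_2 = 1 + 0 + 0 + 1 + 1 + 1 + 0 + 0 = 4 ≡ 0 (mod 2).
  s_3 = 0 + 1 + 0 + 1 + 0 + 0 + 0 + 0 = 2 ≡ 0 (mod 2).
  s_4 = 0 + 1 + 0 + 1 + 1 + 0 + 1 + 0 = 4 ≡ 0 (mod 2).
s = (1, 0, 0, 0)^T — this equals column 8 of H (binary 1000), so error is at position 8.
Correct: flip bit 8 of r = 001100101001100 to get c = 001100111001100.


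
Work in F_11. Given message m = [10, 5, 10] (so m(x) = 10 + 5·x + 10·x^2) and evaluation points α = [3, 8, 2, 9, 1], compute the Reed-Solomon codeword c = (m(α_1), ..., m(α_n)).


c = [5, 8, 5, 7, 3]

Message polynomial: m(x) = 10 + 5·x + 10·x^2 (mod 11).
For each evaluation point α_i, compute m(α_i) mod 11:
  α_1 = 3: Horner steps 10 → 2 → 5, so m(3) = 5.
  α_2 = 8: Horner steps 10 → 8 → 8, so m(8) = 8.
  α_3 = 2: Horner steps 10 → 3 → 5, so m(2) = 5.
  α_4 = 9: Horner steps 10 → 7 → 7, so m(9) = 7.
  α_5 = 1: Horner steps 10 → 4 → 3, so m(1) = 3.
Codeword c = [5, 8, 5, 7, 3] ∈ F_11^5.


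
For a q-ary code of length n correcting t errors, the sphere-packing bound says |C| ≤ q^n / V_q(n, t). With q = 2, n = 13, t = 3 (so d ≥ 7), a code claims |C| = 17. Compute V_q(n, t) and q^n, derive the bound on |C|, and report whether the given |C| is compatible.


V_q(n, t) = 378, q^n = 8192, Hamming bound = 21, |C| = 17 ≤ bound (satisfied).

Step 1: Compute V_q(n, t) = Σ_{j=0}^3 C(n, j) (q−1)^j.
  j = 0: C(13,0)·(1)^0 = 1·1 = 1.
  j = 1: C(13,1)·(1)^1 = 13·1 = 13.
  j = 2: C(13,2)·(1)^2 = 78·1 = 78.
  j = 3: C(13,3)·(1)^3 = 286·1 = 286.
  V_q(n, t) = 1 + 13 + 78 + 286 = 378.
Step 2: q^n = 2^13 = 8192.
Step 3: Hamming bound ⌊q^n / V_q(n,t)⌋ = ⌊8192/378⌋ = 21.
Step 4: Compare |C| = 17 to 21: satisfied.
The claimed |C| lies below the Hamming bound.


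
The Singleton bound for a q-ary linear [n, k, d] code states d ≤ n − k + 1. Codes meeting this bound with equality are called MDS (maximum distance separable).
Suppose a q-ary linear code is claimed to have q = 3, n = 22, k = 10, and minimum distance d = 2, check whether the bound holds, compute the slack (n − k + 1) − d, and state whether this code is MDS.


Singleton RHS = n − k + 1 = 13, slack = 11, bound satisfied, not MDS.

Singleton bound: d ≤ n − k + 1.
Here n = 22, k = 10, so n − k + 1 = 13.
Given d = 2, check d ≤ 13: YES.
Slack = (n − k + 1) − d = 11.
The code is NOT MDS (slack = 11 > 0).
Description: the claimed parameters are [22, 10, 2]_3; such a code would be non-MDS.


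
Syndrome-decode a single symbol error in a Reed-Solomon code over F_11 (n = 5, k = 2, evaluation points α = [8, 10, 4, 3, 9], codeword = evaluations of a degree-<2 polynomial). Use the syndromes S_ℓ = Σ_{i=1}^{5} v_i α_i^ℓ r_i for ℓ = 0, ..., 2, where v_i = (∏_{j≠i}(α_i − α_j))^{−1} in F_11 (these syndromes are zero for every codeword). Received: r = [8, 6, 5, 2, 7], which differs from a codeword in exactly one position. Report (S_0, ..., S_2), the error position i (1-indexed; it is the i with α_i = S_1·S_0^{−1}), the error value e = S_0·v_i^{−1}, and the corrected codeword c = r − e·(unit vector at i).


S = (4, 5, 9), error at position 3, error magnitude e = 4, c = [8, 6, 1, 2, 7].

Step 1: column multipliers v_i = (∏_{j≠i}(α_i − α_j))^{−1} mod 11.
  i = 1 (α = 8): (8−10)(8−4)(8−3)(8−9) = (−2)·4·5·(−1) = 40 ≡ 7, so v_1 = 7^{−1} = 8 (mod 11).
  i = 2 (α = 10): (10−8)(10−4)(10−3)(10−9) = 2·6·7·1 = 84 ≡ 7, so v_2 = 7^{−1} = 8 (mod 11).
  i = 3 (α = 4): (4−8)(4−10)(4−3)(4−9) = (−4)·(−6)·1·(−5) = −120 ≡ 1, so v_3 = 1^{−1} = 1 (mod 11).
  i = 4 (α = 3): (3−8)(3−10)(3−4)(3−9) = (−5)·(−7)·(−1)·(−6) = 210 ≡ 1, so v_4 = 1^{−1} = 1 (mod 11).
  i = 5 (α = 9): (9−8)(9−10)(9−4)(9−3) = 1·(−1)·5·6 = −30 ≡ 3, so v_5 = 3^{−1} = 4 (mod 11).
  v = [8, 8, 1, 1, 4].
Step 2: syndromes of r = [8, 6, 5, 2, 7] (all sums mod 11).
  S_0 = Σ v_i r_i = 8·8 + 8·6 + 1·5 + 1·2 + 4·7 = 147 ≡ 4.
  S_1 = Σ v_i α_i r_i = 8·8·8 + 8·10·6 + 1·4·5 + 1·3·2 + 4·9·7 = 1270 ≡ 5.
  α_i^2 mod 11 = [9, 1, 5, 9, 4].
  S_2 = Σ v_i α_i^2 r_i = 8·9·8 + 8·1·6 + 1·5·5 + 1·9·2 + 4·4·7 = 779 ≡ 9.
  S = (4, 5, 9) ≠ 0, so r is not a codeword (an error is present).
Step 3: locate the error. For a single error e at position i, S_ℓ = v_i·e·α_i^ℓ, so α_err = S_1/S_0.
  S_0^{−1} = 4^{−1} = 3 (mod 11), so α_err = 5·3 = 15 ≡ 4 = α_3. Error position i = 3.
  Consistency check: S_2/S_1 = 9·9 = 81 ≡ 4 = α_err ✓ (single-error assumption holds).
Step 4: error magnitude e = S_0/v_3 = S_0·∏_{j≠3}(α_3 − α_j) = 4·1 = 4 ≡ 4 (mod 11).
Step 5: correct position 3: c_3 = r_3 − e = 5 − 4 ≡ 1 (mod 11). Hence c = [8, 6, 1, 2, 7].
  Check: interpolating c through the α_i gives m(x) = 5 + 10·x (degree < 2) with m(α_i) = c_i for every i, so c is indeed a codeword.


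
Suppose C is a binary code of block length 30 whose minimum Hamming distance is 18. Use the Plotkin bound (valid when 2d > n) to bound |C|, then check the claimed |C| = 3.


Plotkin bound M ≤ 6; given |C| = 3 ≤ bound (satisfied).

Check applicability: 2d = 36, n = 30.
2d − n = 6 > 0, so Plotkin applies.
Compute d/(2d−n) = 18/6 ≈ 3.0000.
⌊d/(2d−n)⌋ = 3.
Plotkin bound: M ≤ 2·3 = 6.
Given |C| = 3, check: satisfied.
This |C| is below the Plotkin bound.


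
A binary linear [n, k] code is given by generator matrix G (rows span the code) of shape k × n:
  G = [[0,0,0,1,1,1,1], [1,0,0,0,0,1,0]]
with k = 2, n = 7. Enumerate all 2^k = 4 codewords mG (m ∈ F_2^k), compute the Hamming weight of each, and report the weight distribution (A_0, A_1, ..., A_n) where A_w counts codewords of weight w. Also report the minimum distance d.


Weight distribution: A_0 = 1, A_2 = 1, A_4 = 2. Minimum distance d = 2.

Enumerate all 2^2 = 4 messages m ∈ F_2^2.
For each, compute codeword c = mG in F_2^7, then tally its weight.
  m = 00 → c = 0000000, weight = 0.
  m = 10 → c = 0001111, weight = 4.
  m = 01 → c = 1000010, weight = 2.
  m = 11 → c = 1001101, weight = 4.
Tally weights:
  weight 0: 1 codewords.
  weight 2: 1 codewords.
  weight 4: 2 codewords.
Minimum distance d = smallest w > 0 with A_w > 0 = 2.
Sanity: Σ A_w = 4 = 2^2 = 4 ✓.


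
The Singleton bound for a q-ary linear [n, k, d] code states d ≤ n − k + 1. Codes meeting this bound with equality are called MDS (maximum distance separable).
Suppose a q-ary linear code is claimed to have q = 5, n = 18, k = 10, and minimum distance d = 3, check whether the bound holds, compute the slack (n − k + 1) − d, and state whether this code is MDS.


Singleton RHS = n − k + 1 = 9, slack = 6, bound satisfied, not MDS.

Singleton bound: d ≤ n − k + 1.
Here n = 18, k = 10, so n − k + 1 = 9.
Given d = 3, check d ≤ 9: YES.
Slack = (n − k + 1) − d = 6.
The code is NOT MDS (slack = 6 > 0).
Description: the claimed parameters are [18, 10, 3]_5; such a code would be non-MDS.


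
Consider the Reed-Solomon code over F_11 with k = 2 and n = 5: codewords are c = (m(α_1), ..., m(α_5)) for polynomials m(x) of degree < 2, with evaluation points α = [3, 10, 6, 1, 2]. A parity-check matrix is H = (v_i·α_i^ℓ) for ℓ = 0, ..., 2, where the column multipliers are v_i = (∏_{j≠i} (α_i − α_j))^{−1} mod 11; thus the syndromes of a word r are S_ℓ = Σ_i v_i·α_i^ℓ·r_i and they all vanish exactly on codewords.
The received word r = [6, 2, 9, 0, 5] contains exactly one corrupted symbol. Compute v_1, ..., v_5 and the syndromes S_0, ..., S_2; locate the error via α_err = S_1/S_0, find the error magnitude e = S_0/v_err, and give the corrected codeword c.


S = (9, 9, 9), error at position 4, error magnitude e = 7, c = [6, 2, 9, 4, 5].

Step 1: column multipliers v_i = (∏_{j≠i}(α_i − α_j))^{−1} mod 11.
  i = 1 (α = 3): (3−10)(3−6)(3−1)(3−2) = (−7)·(−3)·2·1 = 42 ≡ 9, so v_1 = 9^{−1} = 5 (mod 11).
  i = 2 (α = 10): (10−3)(10−6)(10−1)(10−2) = 7·4·9·8 = 2016 ≡ 3, so v_2 = 3^{−1} = 4 (mod 11).
  i = 3 (α = 6): (6−3)(6−10)(6−1)(6−2) = 3·(−4)·5·4 = −240 ≡ 2, so v_3 = 2^{−1} = 6 (mod 11).
  i = 4 (α = 1): (1−3)(1−10)(1−6)(1−2) = (−2)·(−9)·(−5)·(−1) = 90 ≡ 2, so v_4 = 2^{−1} = 6 (mod 11).
  i = 5 (α = 2): (2−3)(2−10)(2−6)(2−1) = (−1)·(−8)·(−4)·1 = −32 ≡ 1, so v_5 = 1^{−1} = 1 (mod 11).
  v = [5, 4, 6, 6, 1].
Step 2: syndromes of r = [6, 2, 9, 0, 5] (all sums mod 11).
  S_0 = Σ v_i r_i = 5·6 + 4·2 + 6·9 + 6·0 + 1·5 = 97 ≡ 9.
  S_1 = Σ v_i α_i r_i = 5·3·6 + 4·10·2 + 6·6·9 + 6·1·0 + 1·2·5 = 504 ≡ 9.
  α_i^2 mod 11 = [9, 1, 3, 1, 4].
  S_2 = Σ v_i α_i^2 r_i = 5·9·6 + 4·1·2 + 6·3·9 + 6·1·0 + 1·4·5 = 460 ≡ 9.
  S = (9, 9, 9) ≠ 0, so r is not a codeword (an error is present).
Step 3: locate the error. For a single error e at position i, S_ℓ = v_i·e·α_i^ℓ, so α_err = S_1/S_0.
  S_0^{−1} = 9^{−1} = 5 (mod 11), so α_err = 9·5 = 45 ≡ 1 = α_4. Error position i = 4.
  Consistency check: S_2/S_1 = 9·5 = 45 ≡ 1 = α_err ✓ (single-error assumption holds).
Step 4: error magnitude e = S_0/v_4 = S_0·∏_{j≠4}(α_4 − α_j) = 9·2 = 18 ≡ 7 (mod 11).
Step 5: correct position 4: c_4 = r_4 − e = 0 − 7 ≡ 4 (mod 11). Hence c = [6, 2, 9, 4, 5].
  Check: interpolating c through the α_i gives m(x) = 3 + 1·x (degree < 2) with m(α_i) = c_i for every i, so c is indeed a codeword.


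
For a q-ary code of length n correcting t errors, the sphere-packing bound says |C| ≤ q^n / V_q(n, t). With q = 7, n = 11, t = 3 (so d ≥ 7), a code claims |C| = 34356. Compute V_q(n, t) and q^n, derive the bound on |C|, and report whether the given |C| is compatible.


V_q(n, t) = 37687, q^n = 1977326743, Hamming bound = 52467, |C| = 34356 ≤ bound (satisfied).

Step 1: Compute V_q(n, t) = Σ_{j=0}^3 C(n, j) (q−1)^j.
  j = 0: C(11,0)·(6)^0 = 1·1 = 1.
  j = 1: C(11,1)·(6)^1 = 11·6 = 66.
  j = 2: C(11,2)·(6)^2 = 55·36 = 1980.
  j = 3: C(11,3)·(6)^3 = 165·216 = 35640.
  V_q(n, t) = 1 + 66 + 1980 + 35640 = 37687.
Step 2: q^n = 7^11 = 1977326743.
Step 3: Hamming bound ⌊q^n / V_q(n,t)⌋ = ⌊1977326743/37687⌋ = 52467.
Step 4: Compare |C| = 34356 to 52467: satisfied.
The claimed |C| lies below the Hamming bound.


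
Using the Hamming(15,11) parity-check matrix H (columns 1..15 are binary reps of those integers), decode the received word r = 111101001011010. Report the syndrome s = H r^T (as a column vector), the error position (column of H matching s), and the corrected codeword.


s = (0, 0, 1, 0)^T, error position = 2, corrected codeword c = 101101001011010

Compute s = H r^T mod 2 one row at a time:
  s_1 = 0 + 1 + 0 + 1 + 1 + 0 + 1 + 0 = 4 ≡ 0 (mod 2).
  s_2 = 1 + 0 + 1 + 0 + 1 + 0 + 1 + 0 = 4 ≡ 0 (mod 2).
  s_3 = 1 + 1 + 1 + 0 + 0 + 1 + 1 + 0 = 5 ≡ 1 (mod 2).
  s_4 = 1 + 1 + 0 + 0 + 1 + 1 + 0 + 0 = 4 ≡ 0 (mod 2).
s = (0, 0, 1, 0)^T — this equals column 2 of H (binary 0010), so error is at position 2.
Correct: flip bit 2 of r = 111101001011010 to get c = 101101001011010.


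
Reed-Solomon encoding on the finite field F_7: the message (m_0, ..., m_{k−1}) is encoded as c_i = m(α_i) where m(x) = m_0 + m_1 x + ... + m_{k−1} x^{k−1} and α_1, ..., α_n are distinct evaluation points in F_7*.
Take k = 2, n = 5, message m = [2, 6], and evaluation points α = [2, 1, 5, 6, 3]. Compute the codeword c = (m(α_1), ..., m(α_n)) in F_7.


c = [0, 1, 4, 3, 6]

Message polynomial: m(x) = 2 + 6·x (mod 7).
For each evaluation point α_i, compute m(α_i) mod 7:
  α_1 = 2: Horner steps 6 → 0, so m(2) = 0.
  α_2 = 1: Horner steps 6 → 1, so m(1) = 1.
  α_3 = 5: Horner steps 6 → 4, so m(5) = 4.
  α_4 = 6: Horner steps 6 → 3, so m(6) = 3.
  α_5 = 3: Horner steps 6 → 6, so m(3) = 6.
Codeword c = [0, 1, 4, 3, 6] ∈ F_7^5.


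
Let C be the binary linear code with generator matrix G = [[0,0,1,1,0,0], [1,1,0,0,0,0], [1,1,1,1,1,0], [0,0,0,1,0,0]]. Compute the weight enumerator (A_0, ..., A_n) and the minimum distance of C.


Weight distribution: A_0 = 1, A_1 = 3, A_2 = 4, A_3 = 4, A_4 = 3, A_5 = 1. Minimum distance d = 1.

Enumerate all 2^4 = 16 messages m ∈ F_2^4.
For each, compute codeword c = mG in F_2^6, then tally its weight.
  m = 0000 → c = 000000, weight = 0.
  m = 1000 → c = 001100, weight = 2.
  m = 0100 → c = 110000, weight = 2.
  m = 1100 → c = 111100, weight = 4.
  m = 0010 → c = 111110, weight = 5.
  m = 1010 → c = 110010, weight = 3.
  m = 0110 → c = 001110, weight = 3.
  m = 1110 → c = 000010, weight = 1.
  m = 0001 → c = 000100, weight = 1.
  m = 1001 → c = 001000, weight = 1.
  m = 0101 → c = 110100, weight = 3.
  m = 1101 → c = 111000, weight = 3.
  m = 0011 → c = 111010, weight = 4.
  m = 1011 → c = 110110, weight = 4.
  m = 0111 → c = 001010, weight = 2.
  m = 1111 → c = 000110, weight = 2.
Tally weights:
  weight 0: 1 codewords.
  weight 1: 3 codewords.
  weight 2: 4 codewords.
  weight 3: 4 codewords.
  weight 4: 3 codewords.
  weight 5: 1 codewords.
Minimum distance d = smallest w > 0 with A_w > 0 = 1.
Sanity: Σ A_w = 16 = 2^4 = 16 ✓.


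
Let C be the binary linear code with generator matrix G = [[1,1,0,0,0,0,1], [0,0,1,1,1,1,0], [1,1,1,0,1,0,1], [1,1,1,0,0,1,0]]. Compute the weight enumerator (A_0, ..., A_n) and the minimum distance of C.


Weight distribution: A_0 = 1, A_2 = 2, A_3 = 5, A_4 = 5, A_5 = 2, A_7 = 1. Minimum distance d = 2.

Enumerate all 2^4 = 16 messages m ∈ F_2^4.
For each, compute codeword c = mG in F_2^7, then tally its weight.
  m = 0000 → c = 0000000, weight = 0.
  m = 1000 → c = 1100001, weight = 3.
  m = 0100 → c = 0011110, weight = 4.
  m = 1100 → c = 1111111, weight = 7.
  m = 0010 → c = 1110101, weight = 5.
  m = 1010 → c = 0010100, weight = 2.
  m = 0110 → c = 1101011, weight = 5.
  m = 1110 → c = 0001010, weight = 2.
  m = 0001 → c = 1110010, weight = 4.
  m = 1001 → c = 0010011, weight = 3.
  m = 0101 → c = 1101100, weight = 4.
  m = 1101 → c = 0001101, weight = 3.
  m = 0011 → c = 0000111, weight = 3.
  m = 1011 → c = 1100110, weight = 4.
  m = 0111 → c = 0011001, weight = 3.
  m = 1111 → c = 1111000, weight = 4.
Tally weights:
  weight 0: 1 codewords.
  weight 2: 2 codewords.
  weight 3: 5 codewords.
  weight 4: 5 codewords.
  weight 5: 2 codewords.
  weight 7: 1 codewords.
Minimum distance d = smallest w > 0 with A_w > 0 = 2.
Sanity: Σ A_w = 16 = 2^4 = 16 ✓.


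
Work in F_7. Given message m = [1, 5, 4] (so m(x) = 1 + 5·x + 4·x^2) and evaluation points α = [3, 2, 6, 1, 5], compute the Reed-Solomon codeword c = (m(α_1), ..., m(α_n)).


c = [3, 6, 0, 3, 0]

Message polynomial: m(x) = 1 + 5·x + 4·x^2 (mod 7).
For each evaluation point α_i, compute m(α_i) mod 7:
  α_1 = 3: Horner steps 4 → 3 → 3, so m(3) = 3.
  α_2 = 2: Horner steps 4 → 6 → 6, so m(2) = 6.
  α_3 = 6: Horner steps 4 → 1 → 0, so m(6) = 0.
  α_4 = 1: Horner steps 4 → 2 → 3, so m(1) = 3.
  α_5 = 5: Horner steps 4 → 4 → 0, so m(5) = 0.
Codeword c = [3, 6, 0, 3, 0] ∈ F_7^5.


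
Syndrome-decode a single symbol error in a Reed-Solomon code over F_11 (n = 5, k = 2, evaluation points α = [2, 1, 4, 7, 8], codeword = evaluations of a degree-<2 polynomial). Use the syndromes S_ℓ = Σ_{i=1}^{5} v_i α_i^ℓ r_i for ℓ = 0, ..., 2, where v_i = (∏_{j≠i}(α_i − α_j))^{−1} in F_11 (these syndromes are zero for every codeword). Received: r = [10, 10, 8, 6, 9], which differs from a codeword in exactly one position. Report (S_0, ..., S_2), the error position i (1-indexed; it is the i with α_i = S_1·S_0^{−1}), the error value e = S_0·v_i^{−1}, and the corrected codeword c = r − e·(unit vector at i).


S = (5, 10, 9), error at position 1, error magnitude e = 8, c = [2, 10, 8, 6, 9].

Step 1: column multipliers v_i = (∏_{j≠i}(α_i − α_j))^{−1} mod 11.
  i = 1 (α = 2): (2−1)(2−4)(2−7)(2−8) = 1·(−2)·(−5)·(−6) = −60 ≡ 6, so v_1 = 6^{−1} = 2 (mod 11).
  i = 2 (α = 1): (1−2)(1−4)(1−7)(1−8) = (−1)·(−3)·(−6)·(−7) = 126 ≡ 5, so v_2 = 5^{−1} = 9 (mod 11).
  i = 3 (α = 4): (4−2)(4−1)(4−7)(4−8) = 2·3·(−3)·(−4) = 72 ≡ 6, so v_3 = 6^{−1} = 2 (mod 11).
  i = 4 (α = 7): (7−2)(7−1)(7−4)(7−8) = 5·6·3·(−1) = −90 ≡ 9, so v_4 = 9^{−1} = 5 (mod 11).
  i = 5 (α = 8): (8−2)(8−1)(8−4)(8−7) = 6·7·4·1 = 168 ≡ 3, so v_5 = 3^{−1} = 4 (mod 11).
  v = [2, 9, 2, 5, 4].
Step 2: syndromes of r = [10, 10, 8, 6, 9] (all sums mod 11).
  S_0 = Σ v_i r_i = 2·10 + 9·10 + 2·8 + 5·6 + 4·9 = 192 ≡ 5.
  S_1 = Σ v_i α_i r_i = 2·2·10 + 9·1·10 + 2·4·8 + 5·7·6 + 4·8·9 = 692 ≡ 10.
  α_i^2 mod 11 = [4, 1, 5, 5, 9].
  S_2 = Σ v_i α_i^2 r_i = 2·4·10 + 9·1·10 + 2·5·8 + 5·5·6 + 4·9·9 = 724 ≡ 9.
  S = (5, 10, 9) ≠ 0, so r is not a codeword (an error is present).
Step 3: locate the error. For a single error e at position i, S_ℓ = v_i·e·α_i^ℓ, so α_err = S_1/S_0.
  S_0^{−1} = 5^{−1} = 9 (mod 11), so α_err = 10·9 = 90 ≡ 2 = α_1. Error position i = 1.
  Consistency check: S_2/S_1 = 9·10 = 90 ≡ 2 = α_err ✓ (single-error assumption holds).
Step 4: error magnitude e = S_0/v_1 = S_0·∏_{j≠1}(α_1 − α_j) = 5·6 = 30 ≡ 8 (mod 11).
Step 5: correct position 1: c_1 = r_1 − e = 10 − 8 ≡ 2 (mod 11). Hence c = [2, 10, 8, 6, 9].
  Check: interpolating c through the α_i gives m(x) = 7 + 3·x (degree < 2) with m(α_i) = c_i for every i, so c is indeed a codeword.


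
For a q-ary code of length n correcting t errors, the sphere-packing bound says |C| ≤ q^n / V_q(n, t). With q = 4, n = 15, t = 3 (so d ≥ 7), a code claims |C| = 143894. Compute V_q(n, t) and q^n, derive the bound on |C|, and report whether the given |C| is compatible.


V_q(n, t) = 13276, q^n = 1073741824, Hamming bound = 80878, |C| = 143894 > bound (violated).

Step 1: Compute V_q(n, t) = Σ_{j=0}^3 C(n, j) (q−1)^j.
  j = 0: C(15,0)·(3)^0 = 1·1 = 1.
  j = 1: C(15,1)·(3)^1 = 15·3 = 45.
  j = 2: C(15,2)·(3)^2 = 105·9 = 945.
  j = 3: C(15,3)·(3)^3 = 455·27 = 12285.
  V_q(n, t) = 1 + 45 + 945 + 12285 = 13276.
Step 2: q^n = 4^15 = 1073741824.
Step 3: Hamming bound ⌊q^n / V_q(n,t)⌋ = ⌊1073741824/13276⌋ = 80878.
Step 4: Compare |C| = 143894 to 80878: violated.
The claimed |C| lies above the Hamming bound, so no 4-ary code of length 15 with d ≥ 7 can have 143894 codewords.


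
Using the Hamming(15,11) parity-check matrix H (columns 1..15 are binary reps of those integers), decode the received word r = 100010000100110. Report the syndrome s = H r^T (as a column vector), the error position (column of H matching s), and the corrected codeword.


s = (1, 1, 0, 1)^T, error position = 13, corrected codeword c = 100010000100010

Compute s = H r^T mod 2 one row at a time:
  s_1 = 0 + 0 + 1 + 0 + 0 + 1 + 1 + 0 = 3 ≡ 1 (mod 2).
  s_2 = 0 + 1 + 0 + 0 + 0 + 1 + 1 + 0 = 3 ≡ 1 (mod 2).
  s_3 = 0 + 0 + 0 + 0 + 1 + 0 + 1 + 0 = 2 ≡ 0 (mod 2).
  s_4 = 1 + 0 + 1 + 0 + 0 + 0 + 1 + 0 = 3 ≡ 1 (mod 2).
s = (1, 1, 0, 1)^T — this equals column 13 of H (binary 1101), so error is at position 13.
Correct: flip bit 13 of r = 100010000100110 to get c = 100010000100010.


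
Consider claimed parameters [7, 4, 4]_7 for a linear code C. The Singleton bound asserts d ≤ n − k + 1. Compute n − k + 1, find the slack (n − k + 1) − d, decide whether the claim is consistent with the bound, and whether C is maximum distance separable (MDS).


Singleton RHS = n − k + 1 = 4, slack = 0, bound satisfied, MDS.

Singleton bound: d ≤ n − k + 1.
Here n = 7, k = 4, so n − k + 1 = 4.
Given d = 4, check d ≤ 4: YES.
Slack = (n − k + 1) − d = 0.
The code is MDS (slack = 0).
Description: the claimed parameters are [7, 4, 4]_7; such a code would be MDS (meets Singleton bound).


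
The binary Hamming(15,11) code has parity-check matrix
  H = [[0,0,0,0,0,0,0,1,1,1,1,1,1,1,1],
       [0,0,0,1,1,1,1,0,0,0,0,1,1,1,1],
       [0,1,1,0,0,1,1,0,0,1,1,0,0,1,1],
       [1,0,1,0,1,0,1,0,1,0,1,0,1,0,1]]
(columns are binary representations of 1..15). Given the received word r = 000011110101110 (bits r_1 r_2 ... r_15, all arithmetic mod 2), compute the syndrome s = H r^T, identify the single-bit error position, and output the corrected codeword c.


s = (1, 0, 0, 1)^T, error position = 9, corrected codeword c = 000011111101110

Compute s = H r^T mod 2 one row at a time:
  s_1 = 1 + 0 + 1 + 0 + 1 + 1 + 1 + 0 = 5 ≡ 1 (mod 2).
  s_2 = 0 + 1 + 1 + 1 + 1 + 1 + 1 + 0 = 6 ≡ 0 (mod 2).
  s_3 = 0 + 0 + 1 + 1 + 1 + 0 + 1 + 0 = 4 ≡ 0 (mod 2).
  s_4 = 0 + 0 + 1 + 1 + 0 + 0 + 1 + 0 = 3 ≡ 1 (mod 2).
s = (1, 0, 0, 1)^T — this equals column 9 of H (binary 1001), so error is at position 9.
Correct: flip bit 9 of r = 000011110101110 to get c = 000011111101110.


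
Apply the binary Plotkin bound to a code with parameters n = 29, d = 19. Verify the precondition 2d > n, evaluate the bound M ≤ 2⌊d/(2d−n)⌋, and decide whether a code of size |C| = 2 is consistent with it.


Plotkin bound M ≤ 4; given |C| = 2 ≤ bound (satisfied).

Check applicability: 2d = 38, n = 29.
2d − n = 9 > 0, so Plotkin applies.
Compute d/(2d−n) = 19/9 ≈ 2.1111.
⌊d/(2d−n)⌋ = 2.
Plotkin bound: M ≤ 2·2 = 4.
Given |C| = 2, check: satisfied.
This |C| is below the Plotkin bound.


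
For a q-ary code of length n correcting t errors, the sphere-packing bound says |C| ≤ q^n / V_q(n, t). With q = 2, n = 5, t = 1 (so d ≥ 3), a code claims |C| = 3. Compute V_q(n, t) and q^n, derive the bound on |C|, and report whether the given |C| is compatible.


V_q(n, t) = 6, q^n = 32, Hamming bound = 5, |C| = 3 ≤ bound (satisfied).

Step 1: Compute V_q(n, t) = Σ_{j=0}^1 C(n, j) (q−1)^j.
  j = 0: C(5,0)·(1)^0 = 1·1 = 1.
  j = 1: C(5,1)·(1)^1 = 5·1 = 5.
  V_q(n, t) = 1 + 5 = 6.
Step 2: q^n = 2^5 = 32.
Step 3: Hamming bound ⌊q^n / V_q(n,t)⌋ = ⌊32/6⌋ = 5.
Step 4: Compare |C| = 3 to 5: satisfied.
The claimed |C| lies below the Hamming bound.


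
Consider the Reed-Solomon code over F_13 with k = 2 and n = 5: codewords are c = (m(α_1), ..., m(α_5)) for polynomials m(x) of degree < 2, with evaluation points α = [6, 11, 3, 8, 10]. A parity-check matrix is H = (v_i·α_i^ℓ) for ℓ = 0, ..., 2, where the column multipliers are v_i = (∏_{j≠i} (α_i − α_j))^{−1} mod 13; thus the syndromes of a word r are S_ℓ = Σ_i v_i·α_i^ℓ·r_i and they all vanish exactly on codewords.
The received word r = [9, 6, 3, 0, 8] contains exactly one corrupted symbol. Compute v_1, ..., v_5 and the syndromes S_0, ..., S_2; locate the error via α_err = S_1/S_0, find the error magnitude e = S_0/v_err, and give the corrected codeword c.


S = (12, 3, 4), error at position 5, error magnitude e = 4, c = [9, 6, 3, 0, 4].

Step 1: column multipliers v_i = (∏_{j≠i}(α_i − α_j))^{−1} mod 13.
  i = 1 (α = 6): (6−11)(6−3)(6−8)(6−10) = (−5)·3·(−2)·(−4) = −120 ≡ 10, so v_1 = 10^{−1} = 4 (mod 13).
  i = 2 (α = 11): (11−6)(11−3)(11−8)(11−10) = 5·8·3·1 = 120 ≡ 3, so v_2 = 3^{−1} = 9 (mod 13).
  i = 3 (α = 3): (3−6)(3−11)(3−8)(3−10) = (−3)·(−8)·(−5)·(−7) = 840 ≡ 8, so v_3 = 8^{−1} = 5 (mod 13).
  i = 4 (α = 8): (8−6)(8−11)(8−3)(8−10) = 2·(−3)·5·(−2) = 60 ≡ 8, so v_4 = 8^{−1} = 5 (mod 13).
  i = 5 (α = 10): (10−6)(10−11)(10−3)(10−8) = 4·(−1)·7·2 = −56 ≡ 9, so v_5 = 9^{−1} = 3 (mod 13).
  v = [4, 9, 5, 5, 3].
Step 2: syndromes of r = [9, 6, 3, 0, 8] (all sums mod 13).
  S_0 = Σ v_i r_i = 4·9 + 9·6 + 5·3 + 5·0 + 3·8 = 129 ≡ 12.
  S_1 = Σ v_i α_i r_i = 4·6·9 + 9·11·6 + 5·3·3 + 5·8·0 + 3·10·8 = 1095 ≡ 3.
  α_i^2 mod 13 = [10, 4, 9, 12, 9].
  S_2 = Σ v_i α_i^2 r_i = 4·10·9 + 9·4·6 + 5·9·3 + 5·12·0 + 3·9·8 = 927 ≡ 4.
  S = (12, 3, 4) ≠ 0, so r is not a codeword (an error is present).
Step 3: locate the error. For a single error e at position i, S_ℓ = v_i·e·α_i^ℓ, so α_err = S_1/S_0.
  S_0^{−1} = 12^{−1} = 12 (mod 13), so α_err = 3·12 = 36 ≡ 10 = α_5. Error position i = 5.
  Consistency check: S_2/S_1 = 4·9 = 36 ≡ 10 = α_err ✓ (single-error assumption holds).
Step 4: error magnitude e = S_0/v_5 = S_0·∏_{j≠5}(α_5 − α_j) = 12·9 = 108 ≡ 4 (mod 13).
Step 5: correct position 5: c_5 = r_5 − e = 8 − 4 ≡ 4 (mod 13). Hence c = [9, 6, 3, 0, 4].
  Check: interpolating c through the α_i gives m(x) = 10 + 2·x (degree < 2) with m(α_i) = c_i for every i, so c is indeed a codeword.


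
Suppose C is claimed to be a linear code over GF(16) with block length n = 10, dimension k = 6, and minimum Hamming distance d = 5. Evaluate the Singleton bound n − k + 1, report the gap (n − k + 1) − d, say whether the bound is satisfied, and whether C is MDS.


Singleton RHS = n − k + 1 = 5, slack = 0, bound satisfied, MDS.

Singleton bound: d ≤ n − k + 1.
Here n = 10, k = 6, so n − k + 1 = 5.
Given d = 5, check d ≤ 5: YES.
Slack = (n − k + 1) − d = 0.
The code is MDS (slack = 0).
Description: the claimed parameters are [10, 6, 5]_16; such a code would be MDS (meets Singleton bound).


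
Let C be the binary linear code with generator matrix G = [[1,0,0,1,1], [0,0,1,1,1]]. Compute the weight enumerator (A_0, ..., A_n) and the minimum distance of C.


Weight distribution: A_0 = 1, A_2 = 1, A_3 = 2. Minimum distance d = 2.

Enumerate all 2^2 = 4 messages m ∈ F_2^2.
For each, compute codeword c = mG in F_2^5, then tally its weight.
  m = 00 → c = 00000, weight = 0.
  m = 10 → c = 10011, weight = 3.
  m = 01 → c = 00111, weight = 3.
  m = 11 → c = 10100, weight = 2.
Tally weights:
  weight 0: 1 codewords.
  weight 2: 1 codewords.
  weight 3: 2 codewords.
Minimum distance d = smallest w > 0 with A_w > 0 = 2.
Sanity: Σ A_w = 4 = 2^2 = 4 ✓.


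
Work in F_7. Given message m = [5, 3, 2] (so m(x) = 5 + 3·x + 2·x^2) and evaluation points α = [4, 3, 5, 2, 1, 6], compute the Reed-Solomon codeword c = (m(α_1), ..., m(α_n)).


c = [0, 4, 0, 5, 3, 4]

Message polynomial: m(x) = 5 + 3·x + 2·x^2 (mod 7).
For each evaluation point α_i, compute m(α_i) mod 7:
  α_1 = 4: Horner steps 2 → 4 → 0, so m(4) = 0.
  α_2 = 3: Horner steps 2 → 2 → 4, so m(3) = 4.
  α_3 = 5: Horner steps 2 → 6 → 0, so m(5) = 0.
  α_4 = 2: Horner steps 2 → 0 → 5, so m(2) = 5.
  α_5 = 1: Horner steps 2 → 5 → 3, so m(1) = 3.
  α_6 = 6: Horner steps 2 → 1 → 4, so m(6) = 4.
Codeword c = [0, 4, 0, 5, 3, 4] ∈ F_7^6.


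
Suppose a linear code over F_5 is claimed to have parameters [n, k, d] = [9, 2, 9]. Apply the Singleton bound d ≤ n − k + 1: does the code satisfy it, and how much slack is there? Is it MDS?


Singleton RHS = n − k + 1 = 8, slack = -1, bound violated (no such code; not MDS).

Singleton bound: d ≤ n − k + 1.
Here n = 9, k = 2, so n − k + 1 = 8.
Given d = 9, check d ≤ 8: NO.
Slack = (n − k + 1) − d = -1.
The slack is negative: d = 9 exceeds n − k + 1 = 8 by 1, so the Singleton bound is violated and no linear [9, 2, 9]_5 code can exist. In particular it is not MDS (MDS requires d = n − k + 1 exactly).
Description: the claimed parameters are [9, 2, 9]_5; such a code would be impossible (violates the Singleton bound).


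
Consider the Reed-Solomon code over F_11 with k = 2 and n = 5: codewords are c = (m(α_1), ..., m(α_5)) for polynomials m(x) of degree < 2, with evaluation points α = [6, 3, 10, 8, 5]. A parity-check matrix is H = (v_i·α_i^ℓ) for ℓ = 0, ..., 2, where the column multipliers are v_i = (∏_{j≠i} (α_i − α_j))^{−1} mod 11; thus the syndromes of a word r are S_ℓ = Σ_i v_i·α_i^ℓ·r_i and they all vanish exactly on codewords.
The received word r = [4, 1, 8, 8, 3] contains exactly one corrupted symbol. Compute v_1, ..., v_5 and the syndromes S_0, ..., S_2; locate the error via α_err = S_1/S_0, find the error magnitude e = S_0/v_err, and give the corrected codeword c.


S = (4, 10, 3), error at position 4, error magnitude e = 2, c = [4, 1, 8, 6, 3].

Step 1: column multipliers v_i = (∏_{j≠i}(α_i − α_j))^{−1} mod 11.
  i = 1 (α = 6): (6−3)(6−10)(6−8)(6−5) = 3·(−4)·(−2)·1 = 24 ≡ 2, so v_1 = 2^{−1} = 6 (mod 11).
  i = 2 (α = 3): (3−6)(3−10)(3−8)(3−5) = (−3)·(−7)·(−5)·(−2) = 210 ≡ 1, so v_2 = 1^{−1} = 1 (mod 11).
  i = 3 (α = 10): (10−6)(10−3)(10−8)(10−5) = 4·7·2·5 = 280 ≡ 5, so v_3 = 5^{−1} = 9 (mod 11).
  i = 4 (α = 8): (8−6)(8−3)(8−10)(8−5) = 2·5·(−2)·3 = −60 ≡ 6, so v_4 = 6^{−1} = 2 (mod 11).
  i = 5 (α = 5): (5−6)(5−3)(5−10)(5−8) = (−1)·2·(−5)·(−3) = −30 ≡ 3, so v_5 = 3^{−1} = 4 (mod 11).
  v = [6, 1, 9, 2, 4].
Step 2: syndromes of r = [4, 1, 8, 8, 3] (all sums mod 11).
  S_0 = Σ v_i r_i = 6·4 + 1·1 + 9·8 + 2·8 + 4·3 = 125 ≡ 4.
  S_1 = Σ v_i α_i r_i = 6·6·4 + 1·3·1 + 9·10·8 + 2·8·8 + 4·5·3 = 1055 ≡ 10.
  α_i^2 mod 11 = [3, 9, 1, 9, 3].
  S_2 = Σ v_i α_i^2 r_i = 6·3·4 + 1·9·1 + 9·1·8 + 2·9·8 + 4·3·3 = 333 ≡ 3.
  S = (4, 10, 3) ≠ 0, so r is not a codeword (an error is present).
Step 3: locate the error. For a single error e at position i, S_ℓ = v_i·e·α_i^ℓ, so α_err = S_1/S_0.
  S_0^{−1} = 4^{−1} = 3 (mod 11), so α_err = 10·3 = 30 ≡ 8 = α_4. Error position i = 4.
  Consistency check: S_2/S_1 = 3·10 = 30 ≡ 8 = α_err ✓ (single-error assumption holds).
Step 4: error magnitude e = S_0/v_4 = S_0·∏_{j≠4}(α_4 − α_j) = 4·6 = 24 ≡ 2 (mod 11).
Step 5: correct position 4: c_4 = r_4 − e = 8 − 2 ≡ 6 (mod 11). Hence c = [4, 1, 8, 6, 3].
  Check: interpolating c through the α_i gives m(x) = 9 + 1·x (degree < 2) with m(α_i) = c_i for every i, so c is indeed a codeword.


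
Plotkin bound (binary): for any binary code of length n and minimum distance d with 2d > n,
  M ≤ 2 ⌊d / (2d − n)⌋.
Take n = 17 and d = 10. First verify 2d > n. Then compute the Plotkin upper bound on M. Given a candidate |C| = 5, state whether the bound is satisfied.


Plotkin bound M ≤ 6; given |C| = 5 ≤ bound (satisfied).

Check applicability: 2d = 20, n = 17.
2d − n = 3 > 0, so Plotkin applies.
Compute d/(2d−n) = 10/3 ≈ 3.3333.
⌊d/(2d−n)⌋ = 3.
Plotkin bound: M ≤ 2·3 = 6.
Given |C| = 5, check: satisfied.
This |C| is below the Plotkin bound.


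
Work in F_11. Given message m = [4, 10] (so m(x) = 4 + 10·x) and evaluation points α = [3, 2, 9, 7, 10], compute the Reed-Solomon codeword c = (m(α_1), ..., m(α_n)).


c = [1, 2, 6, 8, 5]

Message polynomial: m(x) = 4 + 10·x (mod 11).
For each evaluation point α_i, compute m(α_i) mod 11:
  α_1 = 3: Horner steps 10 → 1, so m(3) = 1.
  α_2 = 2: Horner steps 10 → 2, so m(2) = 2.
  α_3 = 9: Horner steps 10 → 6, so m(9) = 6.
  α_4 = 7: Horner steps 10 → 8, so m(7) = 8.
  α_5 = 10: Horner steps 10 → 5, so m(10) = 5.
Codeword c = [1, 2, 6, 8, 5] ∈ F_11^5.


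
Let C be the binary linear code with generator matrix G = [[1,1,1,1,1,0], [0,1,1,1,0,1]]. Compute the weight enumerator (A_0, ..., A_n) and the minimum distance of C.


Weight distribution: A_0 = 1, A_3 = 1, A_4 = 1, A_5 = 1. Minimum distance d = 3.

Enumerate all 2^2 = 4 messages m ∈ F_2^2.
For each, compute codeword c = mG in F_2^6, then tally its weight.
  m = 00 → c = 000000, weight = 0.
  m = 10 → c = 111110, weight = 5.
  m = 01 → c = 011101, weight = 4.
  m = 11 → c = 100011, weight = 3.
Tally weights:
  weight 0: 1 codewords.
  weight 3: 1 codewords.
  weight 4: 1 codewords.
  weight 5: 1 codewords.
Minimum distance d = smallest w > 0 with A_w > 0 = 3.
Sanity: Σ A_w = 4 = 2^2 = 4 ✓.


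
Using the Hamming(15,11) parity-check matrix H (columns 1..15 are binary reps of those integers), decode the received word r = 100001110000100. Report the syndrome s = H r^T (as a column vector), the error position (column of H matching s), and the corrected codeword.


s = (0, 1, 0, 1)^T, error position = 5, corrected codeword c = 100011110000100

Compute s = H r^T mod 2 one row at a time:
  s_1 = 1 + 0 + 0 + 0 + 0 + 1 + 0 + 0 = 2 ≡ 0 (mod 2).
  s_2 = 0 + 0 + 1 + 1 + 0 + 1 + 0 + 0 = 3 ≡ 1 (mod 2).
  s_3 = 0 + 0 + 1 + 1 + 0 + 0 + 0 + 0 = 2 ≡ 0 (mod 2).
  s_4 = 1 + 0 + 0 + 1 + 0 + 0 + 1 + 0 = 3 ≡ 1 (mod 2).
s = (0, 1, 0, 1)^T — this equals column 5 of H (binary 0101), so error is at position 5.
Correct: flip bit 5 of r = 100001110000100 to get c = 100011110000100.


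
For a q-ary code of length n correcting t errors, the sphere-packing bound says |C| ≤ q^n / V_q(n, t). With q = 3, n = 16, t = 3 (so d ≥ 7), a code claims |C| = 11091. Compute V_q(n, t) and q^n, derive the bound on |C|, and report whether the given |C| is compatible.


V_q(n, t) = 4993, q^n = 43046721, Hamming bound = 8621, |C| = 11091 > bound (violated).

Step 1: Compute V_q(n, t) = Σ_{j=0}^3 C(n, j) (q−1)^j.
  j = 0: C(16,0)·(2)^0 = 1·1 = 1.
  j = 1: C(16,1)·(2)^1 = 16·2 = 32.
  j = 2: C(16,2)·(2)^2 = 120·4 = 480.
  j = 3: C(16,3)·(2)^3 = 560·8 = 4480.
  V_q(n, t) = 1 + 32 + 480 + 4480 = 4993.
Step 2: q^n = 3^16 = 43046721.
Step 3: Hamming bound ⌊q^n / V_q(n,t)⌋ = ⌊43046721/4993⌋ = 8621.
Step 4: Compare |C| = 11091 to 8621: violated.
The claimed |C| lies above the Hamming bound, so no 3-ary code of length 16 with d ≥ 7 can have 11091 codewords.


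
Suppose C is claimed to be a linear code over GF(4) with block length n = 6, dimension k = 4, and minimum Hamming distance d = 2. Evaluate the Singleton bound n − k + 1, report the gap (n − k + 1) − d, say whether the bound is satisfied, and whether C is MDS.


Singleton RHS = n − k + 1 = 3, slack = 1, bound satisfied, not MDS.

Singleton bound: d ≤ n − k + 1.
Here n = 6, k = 4, so n − k + 1 = 3.
Given d = 2, check d ≤ 3: YES.
Slack = (n − k + 1) − d = 1.
The code is NOT MDS (slack = 1 > 0).
Description: the claimed parameters are [6, 4, 2]_4; such a code would be non-MDS.


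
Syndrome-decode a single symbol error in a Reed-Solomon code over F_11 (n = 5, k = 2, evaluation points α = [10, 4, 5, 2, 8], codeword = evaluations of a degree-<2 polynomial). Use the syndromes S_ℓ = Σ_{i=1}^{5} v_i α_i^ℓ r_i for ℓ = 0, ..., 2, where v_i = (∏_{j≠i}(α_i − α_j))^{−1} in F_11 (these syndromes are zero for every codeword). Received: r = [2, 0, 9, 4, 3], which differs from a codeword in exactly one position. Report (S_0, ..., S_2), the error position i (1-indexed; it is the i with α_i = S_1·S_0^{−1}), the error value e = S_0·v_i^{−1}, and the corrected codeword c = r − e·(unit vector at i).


S = (2, 9, 2), error at position 1, error magnitude e = 3, c = [10, 0, 9, 4, 3].

Step 1: column multipliers v_i = (∏_{j≠i}(α_i − α_j))^{−1} mod 11.
  i = 1 (α = 10): (10−4)(10−5)(10−2)(10−8) = 6·5·8·2 = 480 ≡ 7, so v_1 = 7^{−1} = 8 (mod 11).
  i = 2 (α = 4): (4−10)(4−5)(4−2)(4−8) = (−6)·(−1)·2·(−4) = −48 ≡ 7, so v_2 = 7^{−1} = 8 (mod 11).
  i = 3 (α = 5): (5−10)(5−4)(5−2)(5−8) = (−5)·1·3·(−3) = 45 ≡ 1, so v_3 = 1^{−1} = 1 (mod 11).
  i = 4 (α = 2): (2−10)(2−4)(2−5)(2−8) = (−8)·(−2)·(−3)·(−6) = 288 ≡ 2, so v_4 = 2^{−1} = 6 (mod 11).
  i = 5 (α = 8): (8−10)(8−4)(8−5)(8−2) = (−2)·4·3·6 = −144 ≡ 10, so v_5 = 10^{−1} = 10 (mod 11).
  v = [8, 8, 1, 6, 10].
Step 2: syndromes of r = [2, 0, 9, 4, 3] (all sums mod 11).
  S_0 = Σ v_i r_i = 8·2 + 8·0 + 1·9 + 6·4 + 10·3 = 79 ≡ 2.
  S_1 = Σ v_i α_i r_i = 8·10·2 + 8·4·0 + 1·5·9 + 6·2·4 + 10·8·3 = 493 ≡ 9.
  α_i^2 mod 11 = [1, 5, 3, 4, 9].
  S_2 = Σ v_i α_i^2 r_i = 8·1·2 + 8·5·0 + 1·3·9 + 6·4·4 + 10·9·3 = 409 ≡ 2.
  S = (2, 9, 2) ≠ 0, so r is not a codeword (an error is present).
Step 3: locate the error. For a single error e at position i, S_ℓ = v_i·e·α_i^ℓ, so α_err = S_1/S_0.
  S_0^{−1} = 2^{−1} = 6 (mod 11), so α_err = 9·6 = 54 ≡ 10 = α_1. Error position i = 1.
  Consistency check: S_2/S_1 = 2·5 = 10 ≡ 10 = α_err ✓ (single-error assumption holds).
Step 4: error magnitude e = S_0/v_1 = S_0·∏_{j≠1}(α_1 − α_j) = 2·7 = 14 ≡ 3 (mod 11).
Step 5: correct position 1: c_1 = r_1 − e = 2 − 3 ≡ 10 (mod 11). Hence c = [10, 0, 9, 4, 3].
  Check: interpolating c through the α_i gives m(x) = 8 + 9·x (degree < 2) with m(α_i) = c_i for every i, so c is indeed a codeword.


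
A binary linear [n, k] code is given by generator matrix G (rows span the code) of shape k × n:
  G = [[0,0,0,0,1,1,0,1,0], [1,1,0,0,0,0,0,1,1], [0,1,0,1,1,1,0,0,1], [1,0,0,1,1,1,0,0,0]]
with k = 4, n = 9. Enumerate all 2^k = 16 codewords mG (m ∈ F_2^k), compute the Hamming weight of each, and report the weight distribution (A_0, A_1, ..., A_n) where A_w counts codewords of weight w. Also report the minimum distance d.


Weight distribution: A_0 = 1, A_1 = 1, A_2 = 2, A_3 = 4, A_4 = 3, A_5 = 3, A_6 = 2. Minimum distance d = 1.

Enumerate all 2^4 = 16 messages m ∈ F_2^4.
For each, compute codeword c = mG in F_2^9, then tally its weight.
  m = 0000 → c = 000000000, weight = 0.
  m = 1000 → c = 000011010, weight = 3.
  m = 0100 → c = 110000011, weight = 4.
  m = 1100 → c = 110011001, weight = 5.
  m = 0010 → c = 010111001, weight = 5.
  m = 1010 → c = 010100011, weight = 4.
  m = 0110 → c = 100111010, weight = 5.
  m = 1110 → c = 100100000, weight = 2.
  m = 0001 → c = 100111000, weight = 4.
  m = 1001 → c = 100100010, weight = 3.
  m = 0101 → c = 010111011, weight = 6.
  m = 1101 → c = 010100001, weight = 3.
  m = 0011 → c = 110000001, weight = 3.
  m = 1011 → c = 110011011, weight = 6.
  m = 0111 → c = 000000010, weight = 1.
  m = 1111 → c = 000011000, weight = 2.
Tally weights:
  weight 0: 1 codewords.
  weight 1: 1 codewords.
  weight 2: 2 codewords.
  weight 3: 4 codewords.
  weight 4: 3 codewords.
  weight 5: 3 codewords.
  weight 6: 2 codewords.
Minimum distance d = smallest w > 0 with A_w > 0 = 1.
Sanity: Σ A_w = 16 = 2^4 = 16 ✓.


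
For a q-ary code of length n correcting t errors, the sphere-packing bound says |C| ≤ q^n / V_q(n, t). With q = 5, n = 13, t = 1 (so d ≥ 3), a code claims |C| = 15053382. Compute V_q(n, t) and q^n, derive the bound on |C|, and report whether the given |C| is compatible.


V_q(n, t) = 53, q^n = 1220703125, Hamming bound = 23032134, |C| = 15053382 ≤ bound (satisfied).

Step 1: Compute V_q(n, t) = Σ_{j=0}^1 C(n, j) (q−1)^j.
  j = 0: C(13,0)·(4)^0 = 1·1 = 1.
  j = 1: C(13,1)·(4)^1 = 13·4 = 52.
  V_q(n, t) = 1 + 52 = 53.
Step 2: q^n = 5^13 = 1220703125.
Step 3: Hamming bound ⌊q^n / V_q(n,t)⌋ = ⌊1220703125/53⌋ = 23032134.
Step 4: Compare |C| = 15053382 to 23032134: satisfied.
The claimed |C| lies below the Hamming bound.


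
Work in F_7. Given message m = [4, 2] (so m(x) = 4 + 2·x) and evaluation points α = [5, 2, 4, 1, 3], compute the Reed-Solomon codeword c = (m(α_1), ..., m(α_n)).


c = [0, 1, 5, 6, 3]

Message polynomial: m(x) = 4 + 2·x (mod 7).
For each evaluation point α_i, compute m(α_i) mod 7:
  α_1 = 5: Horner steps 2 → 0, so m(5) = 0.
  α_2 = 2: Horner steps 2 → 1, so m(2) = 1.
  α_3 = 4: Horner steps 2 → 5, so m(4) = 5.
  α_4 = 1: Horner steps 2 → 6, so m(1) = 6.
  α_5 = 3: Horner steps 2 → 3, so m(3) = 3.
Codeword c = [0, 1, 5, 6, 3] ∈ F_7^5.
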